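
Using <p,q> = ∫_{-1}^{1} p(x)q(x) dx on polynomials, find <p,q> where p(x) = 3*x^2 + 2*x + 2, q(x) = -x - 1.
<p,q> = -22/3

Expand the product: p(x)·q(x) = -3*x^3 - 5*x^2 - 4*x - 2.
∫_{-1}^{1} of each monomial x^k gives [2/(k+1) if k even, 0 if k odd]. Integrating term-by-term (or equivalently evaluating the antiderivative F(x) = -3*x^4/4 - 5*x^3/3 - 2*x^2 - 2*x at the endpoints):
  F(1) − F(−1) = -77/12 − (11/12) = -22/3.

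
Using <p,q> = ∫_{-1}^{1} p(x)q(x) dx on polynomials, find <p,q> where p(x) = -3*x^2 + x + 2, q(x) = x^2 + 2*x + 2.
<p,q> = 82/15

Expand the product: p(x)·q(x) = -3*x^4 - 5*x^3 - 2*x^2 + 6*x + 4.
∫_{-1}^{1} of each monomial x^k gives [2/(k+1) if k even, 0 if k odd]. Integrating term-by-term (or equivalently evaluating the antiderivative F(x) = -3*x^5/5 - 5*x^4/4 - 2*x^3/3 + 3*x^2 + 4*x at the endpoints):
  F(1) − F(−1) = 269/60 − (-59/60) = 82/15.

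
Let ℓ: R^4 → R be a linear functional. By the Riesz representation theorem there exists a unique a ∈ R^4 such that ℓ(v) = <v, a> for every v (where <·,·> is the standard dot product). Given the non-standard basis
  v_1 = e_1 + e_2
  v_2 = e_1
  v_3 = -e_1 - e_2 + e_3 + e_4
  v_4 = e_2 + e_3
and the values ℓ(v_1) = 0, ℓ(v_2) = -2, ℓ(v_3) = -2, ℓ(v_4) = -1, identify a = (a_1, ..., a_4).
a = (-2, 2, -3, 1)

Write a = (a_1, ..., a_4) in the standard basis. For each basis vector v_i, ℓ(v_i) = <v_i, a> is a linear equation in the a_j's. Collect the n equations into a matrix system V a = ℓ, where row i of V is v_i (expressed in the standard basis). Since V is invertible (lower-triangular with 1s on the diagonal, up to permutation), solve by back-substitution:
  V =
[[1, 1, 0, 0],
 [1, 0, 0, 0],
 [-1, -1, 1, 1],
 [0, 1, 1, 0]]
  V a = (0, -2, -2, -1)
Solving gives a = (-2, 2, -3, 1).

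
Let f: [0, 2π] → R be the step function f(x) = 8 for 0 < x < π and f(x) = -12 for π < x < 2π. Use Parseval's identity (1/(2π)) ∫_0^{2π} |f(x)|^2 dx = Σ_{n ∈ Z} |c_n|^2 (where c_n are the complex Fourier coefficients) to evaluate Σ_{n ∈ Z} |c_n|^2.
Σ |c_n|^2 = 104

Parseval equates the L^2 energy of f (normalised by 1/(2π)) with the ℓ^2 sum of its Fourier coefficients: (1/(2π)) ∫_0^{2π} |f|^2 = Σ |c_n|^2.
Compute the left side: (1/(2π)) [∫_0^π 8^2 dx + ∫_π^{2π} (-12)^2 dx] = (1/(2π)) · (64π + 144π) = (64 + 144)/2 = 104.
So Σ_{n ∈ Z} |c_n|^2 = 104.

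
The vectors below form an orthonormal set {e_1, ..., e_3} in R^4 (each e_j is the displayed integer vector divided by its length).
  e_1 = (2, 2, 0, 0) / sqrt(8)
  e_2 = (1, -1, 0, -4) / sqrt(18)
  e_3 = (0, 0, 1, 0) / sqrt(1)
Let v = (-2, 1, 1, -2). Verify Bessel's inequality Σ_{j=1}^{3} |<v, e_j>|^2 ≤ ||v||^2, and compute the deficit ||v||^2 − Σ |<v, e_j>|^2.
Σ |<v, e_j>|^2 = 26/9; ||v||^2 = 10; deficit = 64/9

Write each e_j = u_j / sqrt(<u_j, u_j>) where u_j is the displayed integer vector. Then <v, e_j> = <v, u_j> / sqrt(<u_j, u_j>), so |<v, e_j>|^2 = <v, u_j>^2 / <u_j, u_j>.
Coefficients: <v, e_1> = -2/sqrt(8), <v, e_2> = 5/sqrt(18), <v, e_3> = 1/sqrt(1).
Square and sum: Σ |<v, e_j>|^2 = 26/9.
Compute ||v||^2 = v·v = 10.
Deficit = 10 − 26/9 = 64/9 ≥ 0, confirming Bessel's inequality. (The deficit equals ||v − Σ <v,e_j> e_j||^2, the squared distance from v to span{e_j}.)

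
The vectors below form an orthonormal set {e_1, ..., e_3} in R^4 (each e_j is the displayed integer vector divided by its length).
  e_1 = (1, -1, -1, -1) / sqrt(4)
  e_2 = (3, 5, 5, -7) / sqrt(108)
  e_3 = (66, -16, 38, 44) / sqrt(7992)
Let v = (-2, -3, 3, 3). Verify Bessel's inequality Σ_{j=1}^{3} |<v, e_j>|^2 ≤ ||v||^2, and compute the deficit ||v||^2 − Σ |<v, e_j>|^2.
Σ |<v, e_j>|^2 = 1205/74; ||v||^2 = 31; deficit = 1089/74

Write each e_j = u_j / sqrt(<u_j, u_j>) where u_j is the displayed integer vector. Then <v, e_j> = <v, u_j> / sqrt(<u_j, u_j>), so |<v, e_j>|^2 = <v, u_j>^2 / <u_j, u_j>.
Coefficients: <v, e_1> = -5/sqrt(4), <v, e_2> = -27/sqrt(108), <v, e_3> = 162/sqrt(7992).
Square and sum: Σ |<v, e_j>|^2 = 1205/74.
Compute ||v||^2 = v·v = 31.
Deficit = 31 − 1205/74 = 1089/74 ≥ 0, confirming Bessel's inequality. (The deficit equals ||v − Σ <v,e_j> e_j||^2, the squared distance from v to span{e_j}.)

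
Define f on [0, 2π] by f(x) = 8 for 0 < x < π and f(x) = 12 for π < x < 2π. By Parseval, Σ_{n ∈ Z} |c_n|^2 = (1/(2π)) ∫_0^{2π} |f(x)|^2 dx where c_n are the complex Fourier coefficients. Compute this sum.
Σ |c_n|^2 = 104

Parseval equates the L^2 energy of f (normalised by 1/(2π)) with the ℓ^2 sum of its Fourier coefficients: (1/(2π)) ∫_0^{2π} |f|^2 = Σ |c_n|^2.
Compute the left side: (1/(2π)) [∫_0^π 8^2 dx + ∫_π^{2π} 12^2 dx] = (1/(2π)) · (64π + 144π) = (64 + 144)/2 = 104.
So Σ_{n ∈ Z} |c_n|^2 = 104.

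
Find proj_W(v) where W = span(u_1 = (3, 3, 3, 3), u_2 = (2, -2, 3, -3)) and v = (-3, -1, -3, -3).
proj_W(v) = (-73/26, -57/26, -77/26, -53/26)

Set up U = [u_1 | ... | u_2] ∈ R^(4×2). The projector onto W = col(U) is P = U (U^T U)^(-1) U^T.
Compute U^T U =
  [36, 0]
  [0, 26],
and U^T v = (-30, -4).
Solve U^T U · c = U^T v for the coefficients: c = (-5/6, -2/13). The projection is proj_W(v) = U c.
Check: (v - proj_W(v)) · u_1 = 0  (should be 0).
Check: (v - proj_W(v)) · u_2 = 0  (should be 0).
Result: proj_W(v) = (-73/26, -57/26, -77/26, -53/26).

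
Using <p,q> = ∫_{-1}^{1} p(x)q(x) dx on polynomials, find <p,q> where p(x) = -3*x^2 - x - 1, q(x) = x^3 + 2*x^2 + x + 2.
<p,q> = -64/5

Expand the product: p(x)·q(x) = -3*x^5 - 7*x^4 - 6*x^3 - 9*x^2 - 3*x - 2.
∫_{-1}^{1} of each monomial x^k gives [2/(k+1) if k even, 0 if k odd]. Integrating term-by-term (or equivalently evaluating the antiderivative F(x) = -x^6/2 - 7*x^5/5 - 3*x^4/2 - 3*x^3 - 3*x^2/2 - 2*x at the endpoints):
  F(1) − F(−1) = -99/10 − (29/10) = -64/5.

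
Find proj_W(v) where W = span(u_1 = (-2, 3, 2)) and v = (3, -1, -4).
proj_W(v) = (2, -3, -2)

Set up U = [u_1 | ... | u_1] ∈ R^(3×1). The projector onto W = col(U) is P = U (U^T U)^(-1) U^T.
Compute U^T U =
  [17],
and U^T v = (-17).
Solve U^T U · c = U^T v for the coefficients: c = (-1). The projection is proj_W(v) = U c.
Check: (v - proj_W(v)) · u_1 = 0  (should be 0).
Result: proj_W(v) = (2, -3, -2).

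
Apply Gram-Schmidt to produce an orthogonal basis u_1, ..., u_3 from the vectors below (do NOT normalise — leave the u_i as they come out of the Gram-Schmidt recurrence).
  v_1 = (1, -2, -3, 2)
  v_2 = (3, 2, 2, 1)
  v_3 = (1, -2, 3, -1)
Orthogonal basis:
  u_1 = (1, -2, -3, 2)
  u_2 = (59/18, 13/9, 7/6, 14/9)
  u_3 = (261/299, -66/23, 549/299, -165/299)

Apply the Gram-Schmidt recurrence
  u_1 = v_1
  u_i = v_i − Σ_{j<i} ((v_i · u_j) / (u_j · u_j)) · u_j.

Step by step this gives:
  u_1 = (1, -2, -3, 2)
  u_2 = (59/18, 13/9, 7/6, 14/9)
  u_3 = (261/299, -66/23, 549/299, -165/299)

Orthogonality check:
  u_2 · u_1 = 0 (should be 0)
  u_3 · u_1 = 0 (should be 0)
  u_3 · u_2 = 0 (should be 0)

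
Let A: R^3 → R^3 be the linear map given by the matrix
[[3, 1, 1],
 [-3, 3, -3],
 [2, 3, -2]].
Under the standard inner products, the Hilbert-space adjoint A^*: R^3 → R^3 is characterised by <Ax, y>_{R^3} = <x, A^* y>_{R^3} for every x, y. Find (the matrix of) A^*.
A^* = A^T =
[[3, -3, 2],
 [1, 3, 3],
 [1, -3, -2]]

For real matrices with standard dot products, the defining identity <Ax, y> = <x, A^* y> gives (Ax)^T y = x^T (A^*) y, i.e. x^T A^T y = x^T (A^*) y. Since this holds for all x, y, we must have A^* = A^T. Therefore
A^* =
[[3, -3, 2],
 [1, 3, 3],
 [1, -3, -2]].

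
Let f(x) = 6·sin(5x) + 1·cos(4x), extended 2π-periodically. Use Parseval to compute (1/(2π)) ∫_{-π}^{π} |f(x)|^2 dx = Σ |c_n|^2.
Σ |c_n|^2 = 37/2

Expand |f|^2 and use orthogonality of {sin(nx), cos(mx)} on [-π, π]:
  ∫_{-π}^{π} sin(nx)^2 dx = π, ∫ cos(mx)^2 dx = π, and cross terms integrate to 0.
So ∫_{-π}^{π} f(x)^2 dx = 6^2 · π + 1^2 · π = (36 + 1)π.
Divide by 2π: (36 + 1)/2 = 37/2.
By Parseval, this equals Σ |c_n|^2.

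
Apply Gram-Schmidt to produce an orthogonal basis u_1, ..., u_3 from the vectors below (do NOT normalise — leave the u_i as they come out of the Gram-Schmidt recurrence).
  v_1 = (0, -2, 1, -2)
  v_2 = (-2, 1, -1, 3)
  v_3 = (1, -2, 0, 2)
Orthogonal basis:
  u_1 = (0, -2, 1, -2)
  u_2 = (-2, -1, 0, 1)
  u_3 = (5/3, -5/3, 0, 5/3)

Apply the Gram-Schmidt recurrence
  u_1 = v_1
  u_i = v_i − Σ_{j<i} ((v_i · u_j) / (u_j · u_j)) · u_j.

Step by step this gives:
  u_1 = (0, -2, 1, -2)
  u_2 = (-2, -1, 0, 1)
  u_3 = (5/3, -5/3, 0, 5/3)

Orthogonality check:
  u_2 · u_1 = 0 (should be 0)
  u_3 · u_1 = 0 (should be 0)
  u_3 · u_2 = 0 (should be 0)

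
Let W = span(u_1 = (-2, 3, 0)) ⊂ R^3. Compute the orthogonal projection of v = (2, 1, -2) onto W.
proj_W(v) = (2/13, -3/13, 0)

Set up U = [u_1 | ... | u_1] ∈ R^(3×1). The projector onto W = col(U) is P = U (U^T U)^(-1) U^T.
Compute U^T U =
  [13],
and U^T v = (-1).
Solve U^T U · c = U^T v for the coefficients: c = (-1/13). The projection is proj_W(v) = U c.
Check: (v - proj_W(v)) · u_1 = 0  (should be 0).
Result: proj_W(v) = (2/13, -3/13, 0).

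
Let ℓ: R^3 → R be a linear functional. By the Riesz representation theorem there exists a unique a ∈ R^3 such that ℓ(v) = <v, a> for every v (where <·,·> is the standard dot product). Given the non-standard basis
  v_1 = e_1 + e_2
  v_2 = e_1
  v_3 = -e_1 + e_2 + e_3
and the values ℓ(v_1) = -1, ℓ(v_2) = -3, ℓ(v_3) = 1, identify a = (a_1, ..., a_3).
a = (-3, 2, -4)

Write a = (a_1, ..., a_3) in the standard basis. For each basis vector v_i, ℓ(v_i) = <v_i, a> is a linear equation in the a_j's. Collect the n equations into a matrix system V a = ℓ, where row i of V is v_i (expressed in the standard basis). Since V is invertible (lower-triangular with 1s on the diagonal, up to permutation), solve by back-substitution:
  V =
[[1, 1, 0],
 [1, 0, 0],
 [-1, 1, 1]]
  V a = (-1, -3, 1)
Solving gives a = (-3, 2, -4).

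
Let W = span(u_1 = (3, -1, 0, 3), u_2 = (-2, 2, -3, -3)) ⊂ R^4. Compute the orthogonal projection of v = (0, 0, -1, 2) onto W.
proj_W(v) = (45/41, -3/41, -27/41, 36/41)

Set up U = [u_1 | ... | u_2] ∈ R^(4×2). The projector onto W = col(U) is P = U (U^T U)^(-1) U^T.
Compute U^T U =
  [19, -17]
  [-17, 26],
and U^T v = (6, -3).
Solve U^T U · c = U^T v for the coefficients: c = (21/41, 9/41). The projection is proj_W(v) = U c.
Check: (v - proj_W(v)) · u_1 = 0  (should be 0).
Check: (v - proj_W(v)) · u_2 = 0  (should be 0).
Result: proj_W(v) = (45/41, -3/41, -27/41, 36/41).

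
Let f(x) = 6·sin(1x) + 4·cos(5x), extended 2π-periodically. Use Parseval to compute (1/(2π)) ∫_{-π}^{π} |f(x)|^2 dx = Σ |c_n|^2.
Σ |c_n|^2 = 26

Expand |f|^2 and use orthogonality of {sin(nx), cos(mx)} on [-π, π]:
  ∫_{-π}^{π} sin(nx)^2 dx = π, ∫ cos(mx)^2 dx = π, and cross terms integrate to 0.
So ∫_{-π}^{π} f(x)^2 dx = 6^2 · π + 4^2 · π = (36 + 16)π.
Divide by 2π: (36 + 16)/2 = 26.
By Parseval, this equals Σ |c_n|^2.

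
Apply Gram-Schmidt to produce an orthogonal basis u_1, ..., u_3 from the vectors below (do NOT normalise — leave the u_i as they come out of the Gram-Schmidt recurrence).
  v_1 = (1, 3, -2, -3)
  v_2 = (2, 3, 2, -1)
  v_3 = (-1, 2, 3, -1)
Orthogonal basis:
  u_1 = (1, 3, -2, -3)
  u_2 = (36/23, 39/23, 66/23, 7/23)
  u_3 = (-353/157, 151/314, 164/157, -303/314)

Apply the Gram-Schmidt recurrence
  u_1 = v_1
  u_i = v_i − Σ_{j<i} ((v_i · u_j) / (u_j · u_j)) · u_j.

Step by step this gives:
  u_1 = (1, 3, -2, -3)
  u_2 = (36/23, 39/23, 66/23, 7/23)
  u_3 = (-353/157, 151/314, 164/157, -303/314)

Orthogonality check:
  u_2 · u_1 = 0 (should be 0)
  u_3 · u_1 = 0 (should be 0)
  u_3 · u_2 = 0 (should be 0)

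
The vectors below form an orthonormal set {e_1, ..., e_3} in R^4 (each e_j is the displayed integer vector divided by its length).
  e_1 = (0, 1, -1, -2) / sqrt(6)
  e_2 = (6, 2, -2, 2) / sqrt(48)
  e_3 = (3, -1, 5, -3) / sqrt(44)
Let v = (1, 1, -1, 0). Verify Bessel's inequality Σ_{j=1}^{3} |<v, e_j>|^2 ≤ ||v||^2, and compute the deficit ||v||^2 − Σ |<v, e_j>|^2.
Σ |<v, e_j>|^2 = 65/22; ||v||^2 = 3; deficit = 1/22

Write each e_j = u_j / sqrt(<u_j, u_j>) where u_j is the displayed integer vector. Then <v, e_j> = <v, u_j> / sqrt(<u_j, u_j>), so |<v, e_j>|^2 = <v, u_j>^2 / <u_j, u_j>.
Coefficients: <v, e_1> = 2/sqrt(6), <v, e_2> = 10/sqrt(48), <v, e_3> = -3/sqrt(44).
Square and sum: Σ |<v, e_j>|^2 = 65/22.
Compute ||v||^2 = v·v = 3.
Deficit = 3 − 65/22 = 1/22 ≥ 0, confirming Bessel's inequality. (The deficit equals ||v − Σ <v,e_j> e_j||^2, the squared distance from v to span{e_j}.)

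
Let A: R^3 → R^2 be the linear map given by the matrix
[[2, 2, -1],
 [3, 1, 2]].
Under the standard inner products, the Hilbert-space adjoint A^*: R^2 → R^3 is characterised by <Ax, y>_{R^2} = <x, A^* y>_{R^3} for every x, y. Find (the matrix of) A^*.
A^* = A^T =
[[2, 3],
 [2, 1],
 [-1, 2]]

For real matrices with standard dot products, the defining identity <Ax, y> = <x, A^* y> gives (Ax)^T y = x^T (A^*) y, i.e. x^T A^T y = x^T (A^*) y. Since this holds for all x, y, we must have A^* = A^T. Therefore
A^* =
[[2, 3],
 [2, 1],
 [-1, 2]].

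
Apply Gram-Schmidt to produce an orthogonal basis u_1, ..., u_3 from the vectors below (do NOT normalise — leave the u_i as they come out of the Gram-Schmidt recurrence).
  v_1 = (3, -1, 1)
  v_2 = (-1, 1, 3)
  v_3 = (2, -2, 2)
Orthogonal basis:
  u_1 = (3, -1, 1)
  u_2 = (-8/11, 10/11, 34/11)
  u_3 = (-8/15, -4/3, 4/15)

Apply the Gram-Schmidt recurrence
  u_1 = v_1
  u_i = v_i − Σ_{j<i} ((v_i · u_j) / (u_j · u_j)) · u_j.

Step by step this gives:
  u_1 = (3, -1, 1)
  u_2 = (-8/11, 10/11, 34/11)
  u_3 = (-8/15, -4/3, 4/15)

Orthogonality check:
  u_2 · u_1 = 0 (should be 0)
  u_3 · u_1 = 0 (should be 0)
  u_3 · u_2 = 0 (should be 0)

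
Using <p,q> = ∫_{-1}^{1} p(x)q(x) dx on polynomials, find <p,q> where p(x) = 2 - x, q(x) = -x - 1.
<p,q> = -10/3

Expand the product: p(x)·q(x) = x^2 - x - 2.
∫_{-1}^{1} of each monomial x^k gives [2/(k+1) if k even, 0 if k odd]. Integrating term-by-term (or equivalently evaluating the antiderivative F(x) = x^3/3 - x^2/2 - 2*x at the endpoints):
  F(1) − F(−1) = -13/6 − (7/6) = -10/3.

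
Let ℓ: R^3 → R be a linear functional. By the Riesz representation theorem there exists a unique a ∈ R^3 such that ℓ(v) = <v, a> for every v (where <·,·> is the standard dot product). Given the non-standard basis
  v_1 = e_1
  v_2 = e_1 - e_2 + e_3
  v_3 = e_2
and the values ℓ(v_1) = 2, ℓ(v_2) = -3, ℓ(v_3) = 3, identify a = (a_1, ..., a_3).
a = (2, 3, -2)

Write a = (a_1, ..., a_3) in the standard basis. For each basis vector v_i, ℓ(v_i) = <v_i, a> is a linear equation in the a_j's. Collect the n equations into a matrix system V a = ℓ, where row i of V is v_i (expressed in the standard basis). Since V is invertible (lower-triangular with 1s on the diagonal, up to permutation), solve by back-substitution:
  V =
[[1, 0, 0],
 [1, -1, 1],
 [0, 1, 0]]
  V a = (2, -3, 3)
Solving gives a = (2, 3, -2).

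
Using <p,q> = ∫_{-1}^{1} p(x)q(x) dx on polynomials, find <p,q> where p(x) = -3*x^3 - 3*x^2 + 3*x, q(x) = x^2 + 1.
<p,q> = -16/5

Expand the product: p(x)·q(x) = -3*x^5 - 3*x^4 - 3*x^2 + 3*x.
∫_{-1}^{1} of each monomial x^k gives [2/(k+1) if k even, 0 if k odd]. Integrating term-by-term (or equivalently evaluating the antiderivative F(x) = -x^6/2 - 3*x^5/5 - x^3 + 3*x^2/2 at the endpoints):
  F(1) − F(−1) = -3/5 − (13/5) = -16/5.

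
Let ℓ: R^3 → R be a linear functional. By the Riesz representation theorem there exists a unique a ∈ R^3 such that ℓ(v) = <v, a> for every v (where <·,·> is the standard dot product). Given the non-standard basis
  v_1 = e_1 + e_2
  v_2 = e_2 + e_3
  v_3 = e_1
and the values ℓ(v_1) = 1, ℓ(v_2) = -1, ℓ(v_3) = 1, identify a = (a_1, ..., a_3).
a = (1, 0, -1)

Write a = (a_1, ..., a_3) in the standard basis. For each basis vector v_i, ℓ(v_i) = <v_i, a> is a linear equation in the a_j's. Collect the n equations into a matrix system V a = ℓ, where row i of V is v_i (expressed in the standard basis). Since V is invertible (lower-triangular with 1s on the diagonal, up to permutation), solve by back-substitution:
  V =
[[1, 1, 0],
 [0, 1, 1],
 [1, 0, 0]]
  V a = (1, -1, 1)
Solving gives a = (1, 0, -1).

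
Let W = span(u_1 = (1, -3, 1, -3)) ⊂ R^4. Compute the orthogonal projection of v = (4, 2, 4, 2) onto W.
proj_W(v) = (-1/5, 3/5, -1/5, 3/5)

Set up U = [u_1 | ... | u_1] ∈ R^(4×1). The projector onto W = col(U) is P = U (U^T U)^(-1) U^T.
Compute U^T U =
  [20],
and U^T v = (-4).
Solve U^T U · c = U^T v for the coefficients: c = (-1/5). The projection is proj_W(v) = U c.
Check: (v - proj_W(v)) · u_1 = 0  (should be 0).
Result: proj_W(v) = (-1/5, 3/5, -1/5, 3/5).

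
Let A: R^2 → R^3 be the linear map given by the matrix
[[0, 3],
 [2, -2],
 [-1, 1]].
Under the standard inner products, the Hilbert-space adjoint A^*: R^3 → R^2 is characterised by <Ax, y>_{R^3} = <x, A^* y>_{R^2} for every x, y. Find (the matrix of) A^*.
A^* = A^T =
[[0, 2, -1],
 [3, -2, 1]]

For real matrices with standard dot products, the defining identity <Ax, y> = <x, A^* y> gives (Ax)^T y = x^T (A^*) y, i.e. x^T A^T y = x^T (A^*) y. Since this holds for all x, y, we must have A^* = A^T. Therefore
A^* =
[[0, 2, -1],
 [3, -2, 1]].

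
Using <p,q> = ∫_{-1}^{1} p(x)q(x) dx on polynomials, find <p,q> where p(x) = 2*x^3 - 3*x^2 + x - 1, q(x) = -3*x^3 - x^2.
<p,q> = -22/21

Expand the product: p(x)·q(x) = -6*x^6 + 7*x^5 + 2*x^3 + x^2.
∫_{-1}^{1} of each monomial x^k gives [2/(k+1) if k even, 0 if k odd]. Integrating term-by-term (or equivalently evaluating the antiderivative F(x) = -6*x^7/7 + 7*x^6/6 + x^4/2 + x^3/3 at the endpoints):
  F(1) − F(−1) = 8/7 − (46/21) = -22/21.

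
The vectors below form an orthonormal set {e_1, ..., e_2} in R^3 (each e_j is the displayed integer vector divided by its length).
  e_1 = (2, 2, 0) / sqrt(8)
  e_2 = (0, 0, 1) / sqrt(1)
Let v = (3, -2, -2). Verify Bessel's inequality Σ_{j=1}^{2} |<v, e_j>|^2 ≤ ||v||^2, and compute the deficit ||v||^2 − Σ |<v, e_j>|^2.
Σ |<v, e_j>|^2 = 9/2; ||v||^2 = 17; deficit = 25/2

Write each e_j = u_j / sqrt(<u_j, u_j>) where u_j is the displayed integer vector. Then <v, e_j> = <v, u_j> / sqrt(<u_j, u_j>), so |<v, e_j>|^2 = <v, u_j>^2 / <u_j, u_j>.
Coefficients: <v, e_1> = 2/sqrt(8), <v, e_2> = -2/sqrt(1).
Square and sum: Σ |<v, e_j>|^2 = 9/2.
Compute ||v||^2 = v·v = 17.
Deficit = 17 − 9/2 = 25/2 ≥ 0, confirming Bessel's inequality. (The deficit equals ||v − Σ <v,e_j> e_j||^2, the squared distance from v to span{e_j}.)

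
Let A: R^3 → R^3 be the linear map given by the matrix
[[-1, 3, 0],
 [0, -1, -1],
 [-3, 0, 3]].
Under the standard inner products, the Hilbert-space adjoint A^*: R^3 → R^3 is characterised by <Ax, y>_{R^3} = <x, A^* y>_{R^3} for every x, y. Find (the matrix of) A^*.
A^* = A^T =
[[-1, 0, -3],
 [3, -1, 0],
 [0, -1, 3]]

For real matrices with standard dot products, the defining identity <Ax, y> = <x, A^* y> gives (Ax)^T y = x^T (A^*) y, i.e. x^T A^T y = x^T (A^*) y. Since this holds for all x, y, we must have A^* = A^T. Therefore
A^* =
[[-1, 0, -3],
 [3, -1, 0],
 [0, -1, 3]].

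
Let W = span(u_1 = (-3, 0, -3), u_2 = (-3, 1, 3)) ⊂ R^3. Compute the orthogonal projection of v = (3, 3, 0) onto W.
proj_W(v) = (93/38, -6/19, 21/38)

Set up U = [u_1 | ... | u_2] ∈ R^(3×2). The projector onto W = col(U) is P = U (U^T U)^(-1) U^T.
Compute U^T U =
  [18, 0]
  [0, 19],
and U^T v = (-9, -6).
Solve U^T U · c = U^T v for the coefficients: c = (-1/2, -6/19). The projection is proj_W(v) = U c.
Check: (v - proj_W(v)) · u_1 = 0  (should be 0).
Check: (v - proj_W(v)) · u_2 = 0  (should be 0).
Result: proj_W(v) = (93/38, -6/19, 21/38).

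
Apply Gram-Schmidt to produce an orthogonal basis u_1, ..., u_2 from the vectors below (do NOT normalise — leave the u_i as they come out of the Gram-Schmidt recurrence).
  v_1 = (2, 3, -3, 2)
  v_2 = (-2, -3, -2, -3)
Orthogonal basis:
  u_1 = (2, 3, -3, 2)
  u_2 = (-1, -3/2, -7/2, -2)

Apply the Gram-Schmidt recurrence
  u_1 = v_1
  u_i = v_i − Σ_{j<i} ((v_i · u_j) / (u_j · u_j)) · u_j.

Step by step this gives:
  u_1 = (2, 3, -3, 2)
  u_2 = (-1, -3/2, -7/2, -2)

Orthogonality check:
  u_2 · u_1 = 0 (should be 0)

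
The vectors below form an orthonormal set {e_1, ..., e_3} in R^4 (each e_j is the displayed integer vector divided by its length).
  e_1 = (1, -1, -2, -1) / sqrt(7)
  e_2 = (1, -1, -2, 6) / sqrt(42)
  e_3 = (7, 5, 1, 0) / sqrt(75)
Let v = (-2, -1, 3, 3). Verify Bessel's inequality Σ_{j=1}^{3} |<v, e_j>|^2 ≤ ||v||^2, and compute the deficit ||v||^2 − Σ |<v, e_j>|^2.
Σ |<v, e_j>|^2 = 1029/50; ||v||^2 = 23; deficit = 121/50

Write each e_j = u_j / sqrt(<u_j, u_j>) where u_j is the displayed integer vector. Then <v, e_j> = <v, u_j> / sqrt(<u_j, u_j>), so |<v, e_j>|^2 = <v, u_j>^2 / <u_j, u_j>.
Coefficients: <v, e_1> = -10/sqrt(7), <v, e_2> = 11/sqrt(42), <v, e_3> = -16/sqrt(75).
Square and sum: Σ |<v, e_j>|^2 = 1029/50.
Compute ||v||^2 = v·v = 23.
Deficit = 23 − 1029/50 = 121/50 ≥ 0, confirming Bessel's inequality. (The deficit equals ||v − Σ <v,e_j> e_j||^2, the squared distance from v to span{e_j}.)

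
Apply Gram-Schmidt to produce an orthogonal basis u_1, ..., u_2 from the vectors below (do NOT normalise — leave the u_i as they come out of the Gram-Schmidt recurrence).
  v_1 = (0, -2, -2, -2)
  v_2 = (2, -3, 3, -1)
Orthogonal basis:
  u_1 = (0, -2, -2, -2)
  u_2 = (2, -8/3, 10/3, -2/3)

Apply the Gram-Schmidt recurrence
  u_1 = v_1
  u_i = v_i − Σ_{j<i} ((v_i · u_j) / (u_j · u_j)) · u_j.

Step by step this gives:
  u_1 = (0, -2, -2, -2)
  u_2 = (2, -8/3, 10/3, -2/3)

Orthogonality check:
  u_2 · u_1 = 0 (should be 0)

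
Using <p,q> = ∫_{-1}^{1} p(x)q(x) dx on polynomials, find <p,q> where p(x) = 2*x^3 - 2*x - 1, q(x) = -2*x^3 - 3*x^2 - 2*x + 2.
<p,q> = -10/21

Expand the product: p(x)·q(x) = -4*x^6 - 6*x^5 + 12*x^3 + 7*x^2 - 2*x - 2.
∫_{-1}^{1} of each monomial x^k gives [2/(k+1) if k even, 0 if k odd]. Integrating term-by-term (or equivalently evaluating the antiderivative F(x) = -4*x^7/7 - x^6 + 3*x^4 + 7*x^3/3 - x^2 - 2*x at the endpoints):
  F(1) − F(−1) = 16/21 − (26/21) = -10/21.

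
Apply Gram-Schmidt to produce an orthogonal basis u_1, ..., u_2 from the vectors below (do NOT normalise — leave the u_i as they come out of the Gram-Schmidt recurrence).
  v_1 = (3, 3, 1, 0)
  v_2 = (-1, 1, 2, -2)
Orthogonal basis:
  u_1 = (3, 3, 1, 0)
  u_2 = (-25/19, 13/19, 36/19, -2)

Apply the Gram-Schmidt recurrence
  u_1 = v_1
  u_i = v_i − Σ_{j<i} ((v_i · u_j) / (u_j · u_j)) · u_j.

Step by step this gives:
  u_1 = (3, 3, 1, 0)
  u_2 = (-25/19, 13/19, 36/19, -2)

Orthogonality check:
  u_2 · u_1 = 0 (should be 0)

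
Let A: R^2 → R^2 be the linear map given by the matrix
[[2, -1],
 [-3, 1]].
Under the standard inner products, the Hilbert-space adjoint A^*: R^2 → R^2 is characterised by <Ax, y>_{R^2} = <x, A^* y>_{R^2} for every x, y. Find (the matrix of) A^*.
A^* = A^T =
[[2, -3],
 [-1, 1]]

For real matrices with standard dot products, the defining identity <Ax, y> = <x, A^* y> gives (Ax)^T y = x^T (A^*) y, i.e. x^T A^T y = x^T (A^*) y. Since this holds for all x, y, we must have A^* = A^T. Therefore
A^* =
[[2, -3],
 [-1, 1]].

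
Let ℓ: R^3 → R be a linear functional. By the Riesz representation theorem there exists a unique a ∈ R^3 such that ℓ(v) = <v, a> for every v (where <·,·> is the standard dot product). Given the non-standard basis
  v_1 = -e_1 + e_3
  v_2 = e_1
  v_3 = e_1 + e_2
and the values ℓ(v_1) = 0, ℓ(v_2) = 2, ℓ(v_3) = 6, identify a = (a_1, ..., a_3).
a = (2, 4, 2)

Write a = (a_1, ..., a_3) in the standard basis. For each basis vector v_i, ℓ(v_i) = <v_i, a> is a linear equation in the a_j's. Collect the n equations into a matrix system V a = ℓ, where row i of V is v_i (expressed in the standard basis). Since V is invertible (lower-triangular with 1s on the diagonal, up to permutation), solve by back-substitution:
  V =
[[-1, 0, 1],
 [1, 0, 0],
 [1, 1, 0]]
  V a = (0, 2, 6)
Solving gives a = (2, 4, 2).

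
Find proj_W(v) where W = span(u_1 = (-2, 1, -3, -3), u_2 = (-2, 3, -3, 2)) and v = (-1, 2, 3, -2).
proj_W(v) = (49/249, -299/498, 49/166, -239/249)

Set up U = [u_1 | ... | u_2] ∈ R^(4×2). The projector onto W = col(U) is P = U (U^T U)^(-1) U^T.
Compute U^T U =
  [23, 10]
  [10, 26],
and U^T v = (1, -5).
Solve U^T U · c = U^T v for the coefficients: c = (38/249, -125/498). The projection is proj_W(v) = U c.
Check: (v - proj_W(v)) · u_1 = 0  (should be 0).
Check: (v - proj_W(v)) · u_2 = 0  (should be 0).
Result: proj_W(v) = (49/249, -299/498, 49/166, -239/249).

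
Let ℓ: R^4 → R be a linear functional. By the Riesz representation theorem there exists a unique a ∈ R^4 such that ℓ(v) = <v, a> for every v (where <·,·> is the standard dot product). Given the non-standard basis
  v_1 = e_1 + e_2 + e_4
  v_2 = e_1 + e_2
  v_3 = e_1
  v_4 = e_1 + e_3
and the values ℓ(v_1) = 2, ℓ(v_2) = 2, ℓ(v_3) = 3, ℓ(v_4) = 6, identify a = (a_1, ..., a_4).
a = (3, -1, 3, 0)

Write a = (a_1, ..., a_4) in the standard basis. For each basis vector v_i, ℓ(v_i) = <v_i, a> is a linear equation in the a_j's. Collect the n equations into a matrix system V a = ℓ, where row i of V is v_i (expressed in the standard basis). Since V is invertible (lower-triangular with 1s on the diagonal, up to permutation), solve by back-substitution:
  V =
[[1, 1, 0, 1],
 [1, 1, 0, 0],
 [1, 0, 0, 0],
 [1, 0, 1, 0]]
  V a = (2, 2, 3, 6)
Solving gives a = (3, -1, 3, 0).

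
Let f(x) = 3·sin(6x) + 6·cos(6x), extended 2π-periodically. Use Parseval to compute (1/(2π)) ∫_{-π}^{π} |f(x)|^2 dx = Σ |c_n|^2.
Σ |c_n|^2 = 45/2

Expand |f|^2 and use orthogonality of {sin(nx), cos(mx)} on [-π, π]:
  ∫_{-π}^{π} sin(nx)^2 dx = π, ∫ cos(mx)^2 dx = π, and cross terms integrate to 0.
So ∫_{-π}^{π} f(x)^2 dx = 3^2 · π + 6^2 · π = (9 + 36)π.
Divide by 2π: (9 + 36)/2 = 45/2.
By Parseval, this equals Σ |c_n|^2.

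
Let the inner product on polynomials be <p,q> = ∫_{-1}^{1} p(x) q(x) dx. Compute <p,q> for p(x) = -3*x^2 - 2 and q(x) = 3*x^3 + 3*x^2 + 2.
<p,q> = -98/5

Expand the product: p(x)·q(x) = -9*x^5 - 9*x^4 - 6*x^3 - 12*x^2 - 4.
∫_{-1}^{1} of each monomial x^k gives [2/(k+1) if k even, 0 if k odd]. Integrating term-by-term (or equivalently evaluating the antiderivative F(x) = -3*x^6/2 - 9*x^5/5 - 3*x^4/2 - 4*x^3 - 4*x at the endpoints):
  F(1) − F(−1) = -64/5 − (34/5) = -98/5.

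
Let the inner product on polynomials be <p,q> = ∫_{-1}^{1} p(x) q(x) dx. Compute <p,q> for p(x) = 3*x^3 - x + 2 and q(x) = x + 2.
<p,q> = 128/15

Expand the product: p(x)·q(x) = 3*x^4 + 6*x^3 - x^2 + 4.
∫_{-1}^{1} of each monomial x^k gives [2/(k+1) if k even, 0 if k odd]. Integrating term-by-term (or equivalently evaluating the antiderivative F(x) = 3*x^5/5 + 3*x^4/2 - x^3/3 + 4*x at the endpoints):
  F(1) − F(−1) = 173/30 − (-83/30) = 128/15.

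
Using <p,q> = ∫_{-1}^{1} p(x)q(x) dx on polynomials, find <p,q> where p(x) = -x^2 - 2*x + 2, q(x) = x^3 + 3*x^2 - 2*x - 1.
<p,q> = 4/3

Expand the product: p(x)·q(x) = -x^5 - 5*x^4 - 2*x^3 + 11*x^2 - 2*x - 2.
∫_{-1}^{1} of each monomial x^k gives [2/(k+1) if k even, 0 if k odd]. Integrating term-by-term (or equivalently evaluating the antiderivative F(x) = -x^6/6 - x^5 - x^4/2 + 11*x^3/3 - x^2 - 2*x at the endpoints):
  F(1) − F(−1) = -1 − (-7/3) = 4/3.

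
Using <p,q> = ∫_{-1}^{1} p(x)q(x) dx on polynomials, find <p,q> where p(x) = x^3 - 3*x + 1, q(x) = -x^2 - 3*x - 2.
<p,q> = 2/15

Expand the product: p(x)·q(x) = -x^5 - 3*x^4 + x^3 + 8*x^2 + 3*x - 2.
∫_{-1}^{1} of each monomial x^k gives [2/(k+1) if k even, 0 if k odd]. Integrating term-by-term (or equivalently evaluating the antiderivative F(x) = -x^6/6 - 3*x^5/5 + x^4/4 + 8*x^3/3 + 3*x^2/2 - 2*x at the endpoints):
  F(1) − F(−1) = 33/20 − (91/60) = 2/15.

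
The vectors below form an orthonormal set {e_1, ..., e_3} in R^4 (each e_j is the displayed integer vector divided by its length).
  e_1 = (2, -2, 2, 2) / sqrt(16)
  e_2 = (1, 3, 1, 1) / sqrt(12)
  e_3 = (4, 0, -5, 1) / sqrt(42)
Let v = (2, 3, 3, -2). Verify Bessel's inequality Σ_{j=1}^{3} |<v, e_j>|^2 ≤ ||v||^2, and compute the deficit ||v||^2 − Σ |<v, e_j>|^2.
Σ |<v, e_j>|^2 = 195/14; ||v||^2 = 26; deficit = 169/14

Write each e_j = u_j / sqrt(<u_j, u_j>) where u_j is the displayed integer vector. Then <v, e_j> = <v, u_j> / sqrt(<u_j, u_j>), so |<v, e_j>|^2 = <v, u_j>^2 / <u_j, u_j>.
Coefficients: <v, e_1> = 0/sqrt(16), <v, e_2> = 12/sqrt(12), <v, e_3> = -9/sqrt(42).
Square and sum: Σ |<v, e_j>|^2 = 195/14.
Compute ||v||^2 = v·v = 26.
Deficit = 26 − 195/14 = 169/14 ≥ 0, confirming Bessel's inequality. (The deficit equals ||v − Σ <v,e_j> e_j||^2, the squared distance from v to span{e_j}.)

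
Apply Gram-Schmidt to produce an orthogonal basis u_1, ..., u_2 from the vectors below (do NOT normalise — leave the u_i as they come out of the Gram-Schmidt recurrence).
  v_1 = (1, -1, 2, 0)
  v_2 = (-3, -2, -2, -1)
Orthogonal basis:
  u_1 = (1, -1, 2, 0)
  u_2 = (-13/6, -17/6, -1/3, -1)

Apply the Gram-Schmidt recurrence
  u_1 = v_1
  u_i = v_i − Σ_{j<i} ((v_i · u_j) / (u_j · u_j)) · u_j.

Step by step this gives:
  u_1 = (1, -1, 2, 0)
  u_2 = (-13/6, -17/6, -1/3, -1)

Orthogonality check:
  u_2 · u_1 = 0 (should be 0)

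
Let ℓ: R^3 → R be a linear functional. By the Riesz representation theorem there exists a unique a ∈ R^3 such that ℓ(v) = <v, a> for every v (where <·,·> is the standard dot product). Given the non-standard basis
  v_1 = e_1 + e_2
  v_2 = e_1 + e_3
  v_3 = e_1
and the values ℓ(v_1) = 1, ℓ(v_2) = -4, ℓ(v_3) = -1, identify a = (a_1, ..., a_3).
a = (-1, 2, -3)

Write a = (a_1, ..., a_3) in the standard basis. For each basis vector v_i, ℓ(v_i) = <v_i, a> is a linear equation in the a_j's. Collect the n equations into a matrix system V a = ℓ, where row i of V is v_i (expressed in the standard basis). Since V is invertible (lower-triangular with 1s on the diagonal, up to permutation), solve by back-substitution:
  V =
[[1, 1, 0],
 [1, 0, 1],
 [1, 0, 0]]
  V a = (1, -4, -1)
Solving gives a = (-1, 2, -3).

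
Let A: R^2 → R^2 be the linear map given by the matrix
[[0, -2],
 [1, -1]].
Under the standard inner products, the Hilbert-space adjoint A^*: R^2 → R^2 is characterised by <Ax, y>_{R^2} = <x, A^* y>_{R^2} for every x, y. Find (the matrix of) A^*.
A^* = A^T =
[[0, 1],
 [-2, -1]]

For real matrices with standard dot products, the defining identity <Ax, y> = <x, A^* y> gives (Ax)^T y = x^T (A^*) y, i.e. x^T A^T y = x^T (A^*) y. Since this holds for all x, y, we must have A^* = A^T. Therefore
A^* =
[[0, 1],
 [-2, -1]].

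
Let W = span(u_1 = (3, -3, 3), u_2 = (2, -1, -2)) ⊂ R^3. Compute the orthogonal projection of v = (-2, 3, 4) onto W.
proj_W(v) = (-41/13, 19/13, 47/13)

Set up U = [u_1 | ... | u_2] ∈ R^(3×2). The projector onto W = col(U) is P = U (U^T U)^(-1) U^T.
Compute U^T U =
  [27, 3]
  [3, 9],
and U^T v = (-3, -15).
Solve U^T U · c = U^T v for the coefficients: c = (1/13, -22/13). The projection is proj_W(v) = U c.
Check: (v - proj_W(v)) · u_1 = 0  (should be 0).
Check: (v - proj_W(v)) · u_2 = 0  (should be 0).
Result: proj_W(v) = (-41/13, 19/13, 47/13).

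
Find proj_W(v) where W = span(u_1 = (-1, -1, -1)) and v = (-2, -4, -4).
proj_W(v) = (-10/3, -10/3, -10/3)

Set up U = [u_1 | ... | u_1] ∈ R^(3×1). The projector onto W = col(U) is P = U (U^T U)^(-1) U^T.
Compute U^T U =
  [3],
and U^T v = (10).
Solve U^T U · c = U^T v for the coefficients: c = (10/3). The projection is proj_W(v) = U c.
Check: (v - proj_W(v)) · u_1 = 0  (should be 0).
Result: proj_W(v) = (-10/3, -10/3, -10/3).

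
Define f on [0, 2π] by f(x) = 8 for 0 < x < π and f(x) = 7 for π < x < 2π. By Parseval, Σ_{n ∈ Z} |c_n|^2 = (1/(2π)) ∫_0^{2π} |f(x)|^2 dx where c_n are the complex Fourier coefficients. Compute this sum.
Σ |c_n|^2 = 113/2

Parseval equates the L^2 energy of f (normalised by 1/(2π)) with the ℓ^2 sum of its Fourier coefficients: (1/(2π)) ∫_0^{2π} |f|^2 = Σ |c_n|^2.
Compute the left side: (1/(2π)) [∫_0^π 8^2 dx + ∫_π^{2π} 7^2 dx] = (1/(2π)) · (64π + 49π) = (64 + 49)/2 = 113/2.
So Σ_{n ∈ Z} |c_n|^2 = 113/2.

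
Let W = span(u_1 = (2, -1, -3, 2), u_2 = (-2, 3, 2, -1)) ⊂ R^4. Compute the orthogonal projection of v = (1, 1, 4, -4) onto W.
proj_W(v) = (-64/33, -2/33, 113/33, -27/11)

Set up U = [u_1 | ... | u_2] ∈ R^(4×2). The projector onto W = col(U) is P = U (U^T U)^(-1) U^T.
Compute U^T U =
  [18, -15]
  [-15, 18],
and U^T v = (-19, 13).
Solve U^T U · c = U^T v for the coefficients: c = (-49/33, -17/33). The projection is proj_W(v) = U c.
Check: (v - proj_W(v)) · u_1 = 0  (should be 0).
Check: (v - proj_W(v)) · u_2 = 0  (should be 0).
Result: proj_W(v) = (-64/33, -2/33, 113/33, -27/11).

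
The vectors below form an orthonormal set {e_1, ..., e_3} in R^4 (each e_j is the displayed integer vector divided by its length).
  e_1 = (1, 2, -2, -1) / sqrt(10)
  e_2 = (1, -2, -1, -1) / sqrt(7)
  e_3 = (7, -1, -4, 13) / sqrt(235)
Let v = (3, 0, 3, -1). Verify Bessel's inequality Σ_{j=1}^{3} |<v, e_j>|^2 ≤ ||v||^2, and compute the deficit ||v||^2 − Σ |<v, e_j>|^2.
Σ |<v, e_j>|^2 = 201/329; ||v||^2 = 19; deficit = 6050/329

Write each e_j = u_j / sqrt(<u_j, u_j>) where u_j is the displayed integer vector. Then <v, e_j> = <v, u_j> / sqrt(<u_j, u_j>), so |<v, e_j>|^2 = <v, u_j>^2 / <u_j, u_j>.
Coefficients: <v, e_1> = -2/sqrt(10), <v, e_2> = 1/sqrt(7), <v, e_3> = -4/sqrt(235).
Square and sum: Σ |<v, e_j>|^2 = 201/329.
Compute ||v||^2 = v·v = 19.
Deficit = 19 − 201/329 = 6050/329 ≥ 0, confirming Bessel's inequality. (The deficit equals ||v − Σ <v,e_j> e_j||^2, the squared distance from v to span{e_j}.)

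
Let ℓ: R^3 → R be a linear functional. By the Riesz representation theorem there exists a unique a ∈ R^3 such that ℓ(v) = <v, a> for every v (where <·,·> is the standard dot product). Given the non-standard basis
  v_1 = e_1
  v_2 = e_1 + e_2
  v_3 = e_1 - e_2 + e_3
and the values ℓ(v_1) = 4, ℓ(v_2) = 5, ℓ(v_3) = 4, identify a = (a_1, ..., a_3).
a = (4, 1, 1)

Write a = (a_1, ..., a_3) in the standard basis. For each basis vector v_i, ℓ(v_i) = <v_i, a> is a linear equation in the a_j's. Collect the n equations into a matrix system V a = ℓ, where row i of V is v_i (expressed in the standard basis). Since V is invertible (lower-triangular with 1s on the diagonal, up to permutation), solve by back-substitution:
  V =
[[1, 0, 0],
 [1, 1, 0],
 [1, -1, 1]]
  V a = (4, 5, 4)
Solving gives a = (4, 1, 1).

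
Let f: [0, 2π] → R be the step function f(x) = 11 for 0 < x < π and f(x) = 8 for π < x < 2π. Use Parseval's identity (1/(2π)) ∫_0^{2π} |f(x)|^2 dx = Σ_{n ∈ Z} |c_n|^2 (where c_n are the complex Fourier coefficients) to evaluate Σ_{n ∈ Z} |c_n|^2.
Σ |c_n|^2 = 185/2

Parseval equates the L^2 energy of f (normalised by 1/(2π)) with the ℓ^2 sum of its Fourier coefficients: (1/(2π)) ∫_0^{2π} |f|^2 = Σ |c_n|^2.
Compute the left side: (1/(2π)) [∫_0^π 11^2 dx + ∫_π^{2π} 8^2 dx] = (1/(2π)) · (121π + 64π) = (121 + 64)/2 = 185/2.
So Σ_{n ∈ Z} |c_n|^2 = 185/2.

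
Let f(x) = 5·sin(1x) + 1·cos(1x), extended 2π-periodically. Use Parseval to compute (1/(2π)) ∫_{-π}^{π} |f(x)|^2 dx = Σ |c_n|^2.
Σ |c_n|^2 = 13

Expand |f|^2 and use orthogonality of {sin(nx), cos(mx)} on [-π, π]:
  ∫_{-π}^{π} sin(nx)^2 dx = π, ∫ cos(mx)^2 dx = π, and cross terms integrate to 0.
So ∫_{-π}^{π} f(x)^2 dx = 5^2 · π + 1^2 · π = (25 + 1)π.
Divide by 2π: (25 + 1)/2 = 13.
By Parseval, this equals Σ |c_n|^2.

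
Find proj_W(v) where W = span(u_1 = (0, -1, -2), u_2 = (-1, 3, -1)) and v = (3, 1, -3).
proj_W(v) = (-10/27, 1/27, -68/27)

Set up U = [u_1 | ... | u_2] ∈ R^(3×2). The projector onto W = col(U) is P = U (U^T U)^(-1) U^T.
Compute U^T U =
  [5, -1]
  [-1, 11],
and U^T v = (5, 3).
Solve U^T U · c = U^T v for the coefficients: c = (29/27, 10/27). The projection is proj_W(v) = U c.
Check: (v - proj_W(v)) · u_1 = 0  (should be 0).
Check: (v - proj_W(v)) · u_2 = 0  (should be 0).
Result: proj_W(v) = (-10/27, 1/27, -68/27).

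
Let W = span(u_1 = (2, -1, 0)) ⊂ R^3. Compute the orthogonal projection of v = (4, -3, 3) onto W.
proj_W(v) = (22/5, -11/5, 0)

Set up U = [u_1 | ... | u_1] ∈ R^(3×1). The projector onto W = col(U) is P = U (U^T U)^(-1) U^T.
Compute U^T U =
  [5],
and U^T v = (11).
Solve U^T U · c = U^T v for the coefficients: c = (11/5). The projection is proj_W(v) = U c.
Check: (v - proj_W(v)) · u_1 = 0  (should be 0).
Result: proj_W(v) = (22/5, -11/5, 0).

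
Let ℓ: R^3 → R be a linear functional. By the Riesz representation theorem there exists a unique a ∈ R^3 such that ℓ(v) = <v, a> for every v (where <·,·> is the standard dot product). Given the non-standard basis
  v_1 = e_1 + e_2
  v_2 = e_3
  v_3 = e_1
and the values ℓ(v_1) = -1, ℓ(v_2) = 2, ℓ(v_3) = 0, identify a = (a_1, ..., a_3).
a = (0, -1, 2)

Write a = (a_1, ..., a_3) in the standard basis. For each basis vector v_i, ℓ(v_i) = <v_i, a> is a linear equation in the a_j's. Collect the n equations into a matrix system V a = ℓ, where row i of V is v_i (expressed in the standard basis). Since V is invertible (lower-triangular with 1s on the diagonal, up to permutation), solve by back-substitution:
  V =
[[1, 1, 0],
 [0, 0, 1],
 [1, 0, 0]]
  V a = (-1, 2, 0)
Solving gives a = (0, -1, 2).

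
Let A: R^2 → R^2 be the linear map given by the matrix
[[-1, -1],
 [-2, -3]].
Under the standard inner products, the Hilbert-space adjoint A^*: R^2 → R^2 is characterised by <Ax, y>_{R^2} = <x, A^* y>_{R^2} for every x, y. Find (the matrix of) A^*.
A^* = A^T =
[[-1, -2],
 [-1, -3]]

For real matrices with standard dot products, the defining identity <Ax, y> = <x, A^* y> gives (Ax)^T y = x^T (A^*) y, i.e. x^T A^T y = x^T (A^*) y. Since this holds for all x, y, we must have A^* = A^T. Therefore
A^* =
[[-1, -2],
 [-1, -3]].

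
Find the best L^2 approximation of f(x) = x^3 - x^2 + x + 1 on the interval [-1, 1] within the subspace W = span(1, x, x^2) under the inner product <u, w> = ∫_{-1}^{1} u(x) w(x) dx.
g(x) = -x^2 + 8*x/5 + 1

The best approximation g ∈ W is the orthogonal projection of f onto W. Writing g = a_0 + a_1 x + a_2 x^2, the coefficients solve the normal equations G · a = b where
  G_{ij} = <φ_i, φ_j> and b_i = <f, φ_i>, with φ_0 = 1, φ_1 = x, φ_2 = x^2.
G =
  [2, 0, 2/3]
  [0, 2/3, 0]
  [2/3, 0, 2/5],
b = (4/3, 16/15, 4/15).
Solving gives a_0 = 1, a_1 = 8/5, a_2 = -1, so
  g(x) = -x^2 + 8*x/5 + 1.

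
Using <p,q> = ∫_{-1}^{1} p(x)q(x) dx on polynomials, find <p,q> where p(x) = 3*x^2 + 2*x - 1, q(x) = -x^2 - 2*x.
<p,q> = -16/5

Expand the product: p(x)·q(x) = -3*x^4 - 8*x^3 - 3*x^2 + 2*x.
∫_{-1}^{1} of each monomial x^k gives [2/(k+1) if k even, 0 if k odd]. Integrating term-by-term (or equivalently evaluating the antiderivative F(x) = -3*x^5/5 - 2*x^4 - x^3 + x^2 at the endpoints):
  F(1) − F(−1) = -13/5 − (3/5) = -16/5.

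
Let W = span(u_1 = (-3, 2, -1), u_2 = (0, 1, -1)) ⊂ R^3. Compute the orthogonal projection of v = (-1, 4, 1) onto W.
proj_W(v) = (-33/19, 34/19, -23/19)

Set up U = [u_1 | ... | u_2] ∈ R^(3×2). The projector onto W = col(U) is P = U (U^T U)^(-1) U^T.
Compute U^T U =
  [14, 3]
  [3, 2],
and U^T v = (10, 3).
Solve U^T U · c = U^T v for the coefficients: c = (11/19, 12/19). The projection is proj_W(v) = U c.
Check: (v - proj_W(v)) · u_1 = 0  (should be 0).
Check: (v - proj_W(v)) · u_2 = 0  (should be 0).
Result: proj_W(v) = (-33/19, 34/19, -23/19).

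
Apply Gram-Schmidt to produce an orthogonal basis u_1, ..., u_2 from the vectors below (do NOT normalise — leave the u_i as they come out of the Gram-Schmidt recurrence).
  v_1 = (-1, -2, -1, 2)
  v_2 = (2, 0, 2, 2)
Orthogonal basis:
  u_1 = (-1, -2, -1, 2)
  u_2 = (2, 0, 2, 2)

Apply the Gram-Schmidt recurrence
  u_1 = v_1
  u_i = v_i − Σ_{j<i} ((v_i · u_j) / (u_j · u_j)) · u_j.

Step by step this gives:
  u_1 = (-1, -2, -1, 2)
  u_2 = (2, 0, 2, 2)

Orthogonality check:
  u_2 · u_1 = 0 (should be 0)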